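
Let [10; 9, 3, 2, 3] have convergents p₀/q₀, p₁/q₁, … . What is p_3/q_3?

657/65

Using pₖ = aₖpₖ₋₁ + pₖ₋₂, qₖ = aₖqₖ₋₁ + qₖ₋₂ (with p₋₁=1, p₋₂=0, q₋₁=0, q₋₂=1):
  k=0: a=10, p=10, q=1
  k=1: a=9, p=91, q=9
  k=2: a=3, p=283, q=28
  k=3: a=2, p=657, q=65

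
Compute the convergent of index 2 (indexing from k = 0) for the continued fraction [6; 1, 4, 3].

Using pₖ = aₖpₖ₋₁ + pₖ₋₂, qₖ = aₖqₖ₋₁ + qₖ₋₂ (with p₋₁=1, p₋₂=0, q₋₁=0, q₋₂=1):
  k=0: a=6, p=6, q=1
  k=1: a=1, p=7, q=1
  k=2: a=4, p=34, q=5

34/5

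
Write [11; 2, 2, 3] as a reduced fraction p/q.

Fold from the inside: start with 3/1.
  2 + 1/3 = 7/3
  2 + 3/7 = 17/7
  11 + 7/17 = 194/17

194/17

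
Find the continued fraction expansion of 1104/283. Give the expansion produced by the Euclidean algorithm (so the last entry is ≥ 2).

[3; 1, 9, 9, 3]

1104 = 3·283 + 255
283 = 1·255 + 28
255 = 9·28 + 3
28 = 9·3 + 1
3 = 3·1 + 0  (stop)
So 1104/283 = [3; 1, 9, 9, 3].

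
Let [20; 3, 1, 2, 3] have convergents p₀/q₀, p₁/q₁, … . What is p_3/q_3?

223/11

Using pₖ = aₖpₖ₋₁ + pₖ₋₂, qₖ = aₖqₖ₋₁ + qₖ₋₂ (with p₋₁=1, p₋₂=0, q₋₁=0, q₋₂=1):
  k=0: a=20, p=20, q=1
  k=1: a=3, p=61, q=3
  k=2: a=1, p=81, q=4
  k=3: a=2, p=223, q=11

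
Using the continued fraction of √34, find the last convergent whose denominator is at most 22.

35/6

√34 = [5; 1, 4, 1, 10, …] (period length 4).
Convergents:
  p_0/q_0 = 5/1
  p_1/q_1 = 6/1
  p_2/q_2 = 29/5
  p_3/q_3 = 35/6
  p_4/q_4 = 379/65
q_3 = 6 ≤ 22 < 65 = q_4, so the answer is 35/6.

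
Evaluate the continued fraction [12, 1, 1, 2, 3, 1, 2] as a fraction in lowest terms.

Using pₖ = aₖpₖ₋₁ + pₖ₋₂ and qₖ = aₖqₖ₋₁ + qₖ₋₂:
  k=0: a=12, p=12, q=1
  k=1: a=1, p=13, q=1
  k=2: a=1, p=25, q=2
  k=3: a=2, p=63, q=5
  k=4: a=3, p=214, q=17
  k=5: a=1, p=277, q=22
  k=6: a=2, p=768, q=61

768/61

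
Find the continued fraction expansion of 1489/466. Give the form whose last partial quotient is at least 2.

1489 = 3*466 + 91
466 = 5*91 + 11
91 = 8*11 + 3
11 = 3*3 + 2
3 = 1*2 + 1
2 = 2*1 + 0  (stop)
So 1489/466 = [3; 5, 8, 3, 1, 2].

[3; 5, 8, 3, 1, 2]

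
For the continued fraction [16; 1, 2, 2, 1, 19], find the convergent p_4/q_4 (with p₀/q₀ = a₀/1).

167/10

Using pₖ = aₖpₖ₋₁ + pₖ₋₂, qₖ = aₖqₖ₋₁ + qₖ₋₂ (with p₋₁=1, p₋₂=0, q₋₁=0, q₋₂=1):
  k=0: a=16, p=16, q=1
  k=1: a=1, p=17, q=1
  k=2: a=2, p=50, q=3
  k=3: a=2, p=117, q=7
  k=4: a=1, p=167, q=10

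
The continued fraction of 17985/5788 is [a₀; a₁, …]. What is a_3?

17985 = 3·5788 + 621   →  a_0 = 3
5788 = 9·621 + 199   →  a_1 = 9
621 = 3·199 + 24   →  a_2 = 3
199 = 8·24 + 7   →  a_3 = 8

8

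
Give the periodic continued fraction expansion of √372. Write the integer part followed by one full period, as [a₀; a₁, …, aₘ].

[19; 3, 2, 12, 2, 3, 38]

a₀ = ⌊√372⌋ = 19.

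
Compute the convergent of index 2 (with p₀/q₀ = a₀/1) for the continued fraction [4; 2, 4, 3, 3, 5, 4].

40/9

Using pₖ = aₖpₖ₋₁ + pₖ₋₂, qₖ = aₖqₖ₋₁ + qₖ₋₂ (with p₋₁=1, p₋₂=0, q₋₁=0, q₋₂=1):
  k=0: a=4, p=4, q=1
  k=1: a=2, p=9, q=2
  k=2: a=4, p=40, q=9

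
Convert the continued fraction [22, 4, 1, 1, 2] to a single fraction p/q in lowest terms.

Using pₖ = aₖpₖ₋₁ + pₖ₋₂ and qₖ = aₖqₖ₋₁ + qₖ₋₂:
  k=0: a=22, p=22, q=1
  k=1: a=4, p=89, q=4
  k=2: a=1, p=111, q=5
  k=3: a=1, p=200, q=9
  k=4: a=2, p=511, q=23

511/23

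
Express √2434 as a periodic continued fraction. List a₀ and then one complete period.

a₀ = ⌊√2434⌋ = 49.

[49; 2, 1, 48, 1, 2, 98]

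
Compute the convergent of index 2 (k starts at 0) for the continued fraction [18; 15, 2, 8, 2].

Using pₖ = aₖpₖ₋₁ + pₖ₋₂, qₖ = aₖqₖ₋₁ + qₖ₋₂ (with p₋₁=1, p₋₂=0, q₋₁=0, q₋₂=1):
  k=0: a=18, p=18, q=1
  k=1: a=15, p=271, q=15
  k=2: a=2, p=560, q=31

560/31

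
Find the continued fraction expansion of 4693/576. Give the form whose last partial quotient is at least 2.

[8; 6, 1, 3, 2, 9]

4693 = 8·576 + 85
576 = 6·85 + 66
85 = 1·66 + 19
66 = 3·19 + 9
19 = 2·9 + 1
9 = 9·1 + 0  (stop)
So 4693/576 = [8; 6, 1, 3, 2, 9].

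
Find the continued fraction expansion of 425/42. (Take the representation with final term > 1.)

425 = 10*42 + 5
42 = 8*5 + 2
5 = 2*2 + 1
2 = 2*1 + 0  (stop)
So 425/42 = [10; 8, 2, 2].

[10; 8, 2, 2]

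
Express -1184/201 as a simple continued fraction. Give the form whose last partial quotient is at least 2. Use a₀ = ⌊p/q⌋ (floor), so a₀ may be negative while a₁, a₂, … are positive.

-1184 = -6×201 + 22
201 = 9×22 + 3
22 = 7×3 + 1
3 = 3×1 + 0  (stop)
So -1184/201 = [-6; 9, 7, 3].

[-6; 9, 7, 3]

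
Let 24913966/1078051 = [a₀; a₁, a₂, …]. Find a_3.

24913966 = 23·1078051 + 118793   →  a_0 = 23
1078051 = 9·118793 + 8914   →  a_1 = 9
118793 = 13·8914 + 2911   →  a_2 = 13
8914 = 3·2911 + 181   →  a_3 = 3

3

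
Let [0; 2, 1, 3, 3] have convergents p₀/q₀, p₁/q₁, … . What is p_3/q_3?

Using pₖ = aₖpₖ₋₁ + pₖ₋₂, qₖ = aₖqₖ₋₁ + qₖ₋₂ (with p₋₁=1, p₋₂=0, q₋₁=0, q₋₂=1):
  k=0: a=0, p=0, q=1
  k=1: a=2, p=1, q=2
  k=2: a=1, p=1, q=3
  k=3: a=3, p=4, q=11

4/11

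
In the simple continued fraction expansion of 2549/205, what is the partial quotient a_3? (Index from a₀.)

3

2549 = 12·205 + 89   →  a_0 = 12
205 = 2·89 + 27   →  a_1 = 2
89 = 3·27 + 8   →  a_2 = 3
27 = 3·8 + 3   →  a_3 = 3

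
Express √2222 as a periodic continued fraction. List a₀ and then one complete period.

[47; 7, 4, 7, 94]

a₀ = ⌊√2222⌋ = 47.
With m₀=0, d₀=1 and mₖ₊₁ = dₖaₖ − mₖ, dₖ₊₁ = (n − mₖ₊₁²)/dₖ, aₖ₊₁ = ⌊(a₀+mₖ₊₁)/dₖ₊₁⌋:
  k=1: m=47, d=13, a=7
  k=2: m=44, d=22, a=4
  k=3: m=44, d=13, a=7
  k=4: m=47, d=1, a=94
d=1 and a=2a₀=94 at k=4, so the next step gives (m, d) = (47, 13) again — its k=1 value — and the period has length 4.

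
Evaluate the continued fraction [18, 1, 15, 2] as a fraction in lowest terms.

Fold from the inside: start with 2/1.
  15 + 1/2 = 31/2
  1 + 2/31 = 33/31
  18 + 31/33 = 625/33

625/33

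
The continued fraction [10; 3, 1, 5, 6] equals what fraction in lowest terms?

Using pₖ = aₖpₖ₋₁ + pₖ₋₂ and qₖ = aₖqₖ₋₁ + qₖ₋₂:
  k=0: a=10, p=10, q=1
  k=1: a=3, p=31, q=3
  k=2: a=1, p=41, q=4
  k=3: a=5, p=236, q=23
  k=4: a=6, p=1457, q=142

1457/142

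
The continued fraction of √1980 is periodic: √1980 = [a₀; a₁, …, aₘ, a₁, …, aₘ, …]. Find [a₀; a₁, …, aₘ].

[44; 2, 88]

a₀ = ⌊√1980⌋ = 44.
With m₀=0, d₀=1 and mₖ₊₁ = dₖaₖ − mₖ, dₖ₊₁ = (n − mₖ₊₁²)/dₖ, aₖ₊₁ = ⌊(a₀+mₖ₊₁)/dₖ₊₁⌋:
  k=1: m=44, d=44, a=2
  k=2: m=44, d=1, a=88
d=1 and a=2a₀=88 at k=2, so the next step gives (m, d) = (44, 44) again — its k=1 value — and the period has length 2.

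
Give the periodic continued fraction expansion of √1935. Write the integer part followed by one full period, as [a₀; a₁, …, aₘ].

a₀ = ⌊√1935⌋ = 43.

[43; 1, 86]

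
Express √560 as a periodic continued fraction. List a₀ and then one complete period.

[23; 1, 1, 1, 46]

a₀ = ⌊√560⌋ = 23.
With m₀=0, d₀=1 and mₖ₊₁ = dₖaₖ − mₖ, dₖ₊₁ = (n − mₖ₊₁²)/dₖ, aₖ₊₁ = ⌊(a₀+mₖ₊₁)/dₖ₊₁⌋:
  k=1: m=23, d=31, a=1
  k=2: m=8, d=16, a=1
  k=3: m=8, d=31, a=1
  k=4: m=23, d=1, a=46
d=1 and a=2a₀=46 at k=4, so the next step gives (m, d) = (23, 31) again — its k=1 value — and the period has length 4.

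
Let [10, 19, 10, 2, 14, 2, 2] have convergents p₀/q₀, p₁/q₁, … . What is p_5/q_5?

Using pₖ = aₖpₖ₋₁ + pₖ₋₂, qₖ = aₖqₖ₋₁ + qₖ₋₂ (with p₋₁=1, p₋₂=0, q₋₁=0, q₋₂=1):
  k=0: a=10, p=10, q=1
  k=1: a=19, p=191, q=19
  k=2: a=10, p=1920, q=191
  k=3: a=2, p=4031, q=401
  k=4: a=14, p=58354, q=5805
  k=5: a=2, p=120739, q=12011

120739/12011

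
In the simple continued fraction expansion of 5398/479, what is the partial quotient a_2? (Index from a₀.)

1

5398 = 11·479 + 129   →  a_0 = 11
479 = 3·129 + 92   →  a_1 = 3
129 = 1·92 + 37   →  a_2 = 1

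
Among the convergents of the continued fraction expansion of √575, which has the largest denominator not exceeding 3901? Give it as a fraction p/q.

√575 = [23; 1, 46, …] (period length 2).
Convergents:
  p_0/q_0 = 23/1
  p_1/q_1 = 24/1
  p_2/q_2 = 1127/47
  p_3/q_3 = 1151/48
  p_4/q_4 = 54073/2255
  p_5/q_5 = 55224/2303
  p_6/q_6 = 2594377/108193
q_5 = 2303 ≤ 3901 < 108193 = q_6, so the answer is 55224/2303.

55224/2303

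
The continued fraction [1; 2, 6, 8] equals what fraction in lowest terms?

Using pₖ = aₖpₖ₋₁ + pₖ₋₂ and qₖ = aₖqₖ₋₁ + qₖ₋₂:
  k=0: a=1, p=1, q=1
  k=1: a=2, p=3, q=2
  k=2: a=6, p=19, q=13
  k=3: a=8, p=155, q=106

155/106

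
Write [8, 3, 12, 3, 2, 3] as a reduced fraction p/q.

Using pₖ = aₖpₖ₋₁ + pₖ₋₂ and qₖ = aₖqₖ₋₁ + qₖ₋₂:
  k=0: a=8, p=8, q=1
  k=1: a=3, p=25, q=3
  k=2: a=12, p=308, q=37
  k=3: a=3, p=949, q=114
  k=4: a=2, p=2206, q=265
  k=5: a=3, p=7567, q=909

7567/909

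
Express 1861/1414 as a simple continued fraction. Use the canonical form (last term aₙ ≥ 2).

[1; 3, 6, 8, 9]

1861 = 1*1414 + 447
1414 = 3*447 + 73
447 = 6*73 + 9
73 = 8*9 + 1
9 = 9*1 + 0  (stop)
So 1861/1414 = [1; 3, 6, 8, 9].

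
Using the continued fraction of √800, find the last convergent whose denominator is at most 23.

√800 = [28; 3, 1, 1, 13, 1, 1, 3, 56, …] (period length 8).
Convergents:
  p_0/q_0 = 28/1
  p_1/q_1 = 85/3
  p_2/q_2 = 113/4
  p_3/q_3 = 198/7
  p_4/q_4 = 2687/95
q_3 = 7 ≤ 23 < 95 = q_4, so the answer is 198/7.

198/7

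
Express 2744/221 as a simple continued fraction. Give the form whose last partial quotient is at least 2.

[12; 2, 2, 2, 18]

2744 = 12×221 + 92
221 = 2×92 + 37
92 = 2×37 + 18
37 = 2×18 + 1
18 = 18×1 + 0  (stop)
So 2744/221 = [12; 2, 2, 2, 18].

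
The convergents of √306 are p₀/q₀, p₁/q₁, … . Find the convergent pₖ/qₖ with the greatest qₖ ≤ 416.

2449/140

√306 = [17; 2, 34, …] (period length 2).
Convergents:
  p_0/q_0 = 17/1
  p_1/q_1 = 35/2
  p_2/q_2 = 1207/69
  p_3/q_3 = 2449/140
  p_4/q_4 = 84473/4829
q_3 = 140 ≤ 416 < 4829 = q_4, so the answer is 2449/140.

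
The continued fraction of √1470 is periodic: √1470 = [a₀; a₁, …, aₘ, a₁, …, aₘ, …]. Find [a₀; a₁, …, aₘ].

[38; 2, 1, 14, 1, 2, 76]

a₀ = ⌊√1470⌋ = 38.
With m₀=0, d₀=1 and mₖ₊₁ = dₖaₖ − mₖ, dₖ₊₁ = (n − mₖ₊₁²)/dₖ, aₖ₊₁ = ⌊(a₀+mₖ₊₁)/dₖ₊₁⌋:
  k=1: m=38, d=26, a=2
  k=2: m=14, d=49, a=1
  k=3: m=35, d=5, a=14
  k=4: m=35, d=49, a=1
  k=5: m=14, d=26, a=2
  k=6: m=38, d=1, a=76
d=1 and a=2a₀=76 at k=6, so the next step gives (m, d) = (38, 26) again — its k=1 value — and the period has length 6.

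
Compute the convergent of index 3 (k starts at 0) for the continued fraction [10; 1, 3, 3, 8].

140/13

Using pₖ = aₖpₖ₋₁ + pₖ₋₂, qₖ = aₖqₖ₋₁ + qₖ₋₂ (with p₋₁=1, p₋₂=0, q₋₁=0, q₋₂=1):
  k=0: a=10, p=10, q=1
  k=1: a=1, p=11, q=1
  k=2: a=3, p=43, q=4
  k=3: a=3, p=140, q=13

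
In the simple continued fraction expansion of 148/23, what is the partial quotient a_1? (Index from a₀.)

148 = 6·23 + 10   →  a_0 = 6
23 = 2·10 + 3   →  a_1 = 2

2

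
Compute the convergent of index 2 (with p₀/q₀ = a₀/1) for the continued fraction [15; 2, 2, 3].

Using pₖ = aₖpₖ₋₁ + pₖ₋₂, qₖ = aₖqₖ₋₁ + qₖ₋₂ (with p₋₁=1, p₋₂=0, q₋₁=0, q₋₂=1):
  k=0: a=15, p=15, q=1
  k=1: a=2, p=31, q=2
  k=2: a=2, p=77, q=5

77/5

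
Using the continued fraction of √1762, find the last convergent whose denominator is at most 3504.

√1762 = [41; 1, 40, 1, 82, …] (period length 4).
Convergents:
  p_0/q_0 = 41/1
  p_1/q_1 = 42/1
  p_2/q_2 = 1721/41
  p_3/q_3 = 1763/42
  p_4/q_4 = 146287/3485
  p_5/q_5 = 148050/3527
q_4 = 3485 ≤ 3504 < 3527 = q_5, so the answer is 146287/3485.

146287/3485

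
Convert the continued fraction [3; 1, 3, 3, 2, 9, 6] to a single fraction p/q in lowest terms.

6509/1728

Using pₖ = aₖpₖ₋₁ + pₖ₋₂ and qₖ = aₖqₖ₋₁ + qₖ₋₂:
  k=0: a=3, p=3, q=1
  k=1: a=1, p=4, q=1
  k=2: a=3, p=15, q=4
  k=3: a=3, p=49, q=13
  k=4: a=2, p=113, q=30
  k=5: a=9, p=1066, q=283
  k=6: a=6, p=6509, q=1728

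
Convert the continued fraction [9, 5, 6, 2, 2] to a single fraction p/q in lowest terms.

1517/165

Fold from the inside: start with 2/1.
  2 + 1/2 = 5/2
  6 + 2/5 = 32/5
  5 + 5/32 = 165/32
  9 + 32/165 = 1517/165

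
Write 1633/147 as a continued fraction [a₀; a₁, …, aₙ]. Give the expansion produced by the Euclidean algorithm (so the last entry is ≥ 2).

1633 = 11*147 + 16
147 = 9*16 + 3
16 = 5*3 + 1
3 = 3*1 + 0  (stop)
So 1633/147 = [11; 9, 5, 3].

[11; 9, 5, 3]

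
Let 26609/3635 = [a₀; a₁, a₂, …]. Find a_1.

3

26609 = 7·3635 + 1164   →  a_0 = 7
3635 = 3·1164 + 143   →  a_1 = 3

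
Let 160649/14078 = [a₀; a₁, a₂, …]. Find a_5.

160649 = 11·14078 + 5791   →  a_0 = 11
14078 = 2·5791 + 2496   →  a_1 = 2
5791 = 2·2496 + 799   →  a_2 = 2
2496 = 3·799 + 99   →  a_3 = 3
799 = 8·99 + 7   →  a_4 = 8
99 = 14·7 + 1   →  a_5 = 14

14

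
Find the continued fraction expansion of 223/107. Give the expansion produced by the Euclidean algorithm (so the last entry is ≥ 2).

[2; 11, 1, 8]

223 = 2*107 + 9
107 = 11*9 + 8
9 = 1*8 + 1
8 = 8*1 + 0  (stop)
So 223/107 = [2; 11, 1, 8].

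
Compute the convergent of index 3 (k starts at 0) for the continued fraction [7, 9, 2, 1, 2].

Using pₖ = aₖpₖ₋₁ + pₖ₋₂, qₖ = aₖqₖ₋₁ + qₖ₋₂ (with p₋₁=1, p₋₂=0, q₋₁=0, q₋₂=1):
  k=0: a=7, p=7, q=1
  k=1: a=9, p=64, q=9
  k=2: a=2, p=135, q=19
  k=3: a=1, p=199, q=28

199/28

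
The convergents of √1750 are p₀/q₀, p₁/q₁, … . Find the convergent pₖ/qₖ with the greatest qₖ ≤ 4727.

126001/3012

√1750 = [41; 1, 4, 1, 82, …] (period length 4).
Convergents:
  p_0/q_0 = 41/1
  p_1/q_1 = 42/1
  p_2/q_2 = 209/5
  p_3/q_3 = 251/6
  p_4/q_4 = 20791/497
  p_5/q_5 = 21042/503
  p_6/q_6 = 104959/2509
  p_7/q_7 = 126001/3012
  p_8/q_8 = 10437041/249493
q_7 = 3012 ≤ 4727 < 249493 = q_8, so the answer is 126001/3012.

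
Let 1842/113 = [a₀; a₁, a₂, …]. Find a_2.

3

1842 = 16·113 + 34   →  a_0 = 16
113 = 3·34 + 11   →  a_1 = 3
34 = 3·11 + 1   →  a_2 = 3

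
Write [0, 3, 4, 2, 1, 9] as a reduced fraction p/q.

Using pₖ = aₖpₖ₋₁ + pₖ₋₂ and qₖ = aₖqₖ₋₁ + qₖ₋₂:
  k=0: a=0, p=0, q=1
  k=1: a=3, p=1, q=3
  k=2: a=4, p=4, q=13
  k=3: a=2, p=9, q=29
  k=4: a=1, p=13, q=42
  k=5: a=9, p=126, q=407

126/407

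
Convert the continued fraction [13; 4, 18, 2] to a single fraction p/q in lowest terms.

1987/150

Fold from the inside: start with 2/1.
  18 + 1/2 = 37/2
  4 + 2/37 = 150/37
  13 + 37/150 = 1987/150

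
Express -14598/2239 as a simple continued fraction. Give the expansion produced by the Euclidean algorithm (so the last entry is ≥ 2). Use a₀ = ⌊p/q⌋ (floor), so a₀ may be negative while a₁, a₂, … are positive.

-14598 = -7×2239 + 1075
2239 = 2×1075 + 89
1075 = 12×89 + 7
89 = 12×7 + 5
7 = 1×5 + 2
5 = 2×2 + 1
2 = 2×1 + 0  (stop)
So -14598/2239 = [-7; 2, 12, 12, 1, 2, 2].

[-7; 2, 12, 12, 1, 2, 2]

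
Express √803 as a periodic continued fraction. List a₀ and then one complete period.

a₀ = ⌊√803⌋ = 28.
With m₀=0, d₀=1 and mₖ₊₁ = dₖaₖ − mₖ, dₖ₊₁ = (n − mₖ₊₁²)/dₖ, aₖ₊₁ = ⌊(a₀+mₖ₊₁)/dₖ₊₁⌋:
  k=1: m=28, d=19, a=2
  k=2: m=10, d=37, a=1
  k=3: m=27, d=2, a=27
  k=4: m=27, d=37, a=1
  k=5: m=10, d=19, a=2
  k=6: m=28, d=1, a=56
d=1 and a=2a₀=56 at k=6, so the next step gives (m, d) = (28, 19) again — its k=1 value — and the period has length 6.

[28; 2, 1, 27, 1, 2, 56]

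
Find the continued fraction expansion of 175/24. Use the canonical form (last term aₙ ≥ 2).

175 = 7·24 + 7
24 = 3·7 + 3
7 = 2·3 + 1
3 = 3·1 + 0  (stop)
So 175/24 = [7; 3, 2, 3].

[7; 3, 2, 3]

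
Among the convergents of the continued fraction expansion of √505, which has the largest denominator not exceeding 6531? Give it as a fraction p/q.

√505 = [22; 2, 8, 2, 44, …] (period length 4).
Convergents:
  p_0/q_0 = 22/1
  p_1/q_1 = 45/2
  p_2/q_2 = 382/17
  p_3/q_3 = 809/36
  p_4/q_4 = 35978/1601
  p_5/q_5 = 72765/3238
  p_6/q_6 = 618098/27505
q_5 = 3238 ≤ 6531 < 27505 = q_6, so the answer is 72765/3238.

72765/3238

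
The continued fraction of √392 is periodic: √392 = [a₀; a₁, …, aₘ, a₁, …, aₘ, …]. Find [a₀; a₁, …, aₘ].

[19; 1, 3, 1, 38]

a₀ = ⌊√392⌋ = 19.
With m₀=0, d₀=1 and mₖ₊₁ = dₖaₖ − mₖ, dₖ₊₁ = (n − mₖ₊₁²)/dₖ, aₖ₊₁ = ⌊(a₀+mₖ₊₁)/dₖ₊₁⌋:
  k=1: m=19, d=31, a=1
  k=2: m=12, d=8, a=3
  k=3: m=12, d=31, a=1
  k=4: m=19, d=1, a=38
d=1 and a=2a₀=38 at k=4, so the next step gives (m, d) = (19, 31) again — its k=1 value — and the period has length 4.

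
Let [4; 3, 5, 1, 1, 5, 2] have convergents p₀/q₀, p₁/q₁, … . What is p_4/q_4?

151/35

Using pₖ = aₖpₖ₋₁ + pₖ₋₂, qₖ = aₖqₖ₋₁ + qₖ₋₂ (with p₋₁=1, p₋₂=0, q₋₁=0, q₋₂=1):
  k=0: a=4, p=4, q=1
  k=1: a=3, p=13, q=3
  k=2: a=5, p=69, q=16
  k=3: a=1, p=82, q=19
  k=4: a=1, p=151, q=35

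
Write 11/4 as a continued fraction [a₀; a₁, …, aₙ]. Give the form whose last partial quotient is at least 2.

11 = 2×4 + 3
4 = 1×3 + 1
3 = 3×1 + 0  (stop)
So 11/4 = [2; 1, 3].

[2; 1, 3]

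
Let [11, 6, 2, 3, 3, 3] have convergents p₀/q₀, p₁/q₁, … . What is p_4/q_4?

1651/148

Using pₖ = aₖpₖ₋₁ + pₖ₋₂, qₖ = aₖqₖ₋₁ + qₖ₋₂ (with p₋₁=1, p₋₂=0, q₋₁=0, q₋₂=1):
  k=0: a=11, p=11, q=1
  k=1: a=6, p=67, q=6
  k=2: a=2, p=145, q=13
  k=3: a=3, p=502, q=45
  k=4: a=3, p=1651, q=148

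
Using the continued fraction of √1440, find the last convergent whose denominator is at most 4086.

54758/1443

√1440 = [37; 1, 17, 1, 74, …] (period length 4).
Convergents:
  p_0/q_0 = 37/1
  p_1/q_1 = 38/1
  p_2/q_2 = 683/18
  p_3/q_3 = 721/19
  p_4/q_4 = 54037/1424
  p_5/q_5 = 54758/1443
  p_6/q_6 = 984923/25955
q_5 = 1443 ≤ 4086 < 25955 = q_6, so the answer is 54758/1443.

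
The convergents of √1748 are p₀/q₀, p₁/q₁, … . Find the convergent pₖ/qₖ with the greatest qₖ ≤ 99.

√1748 = [41; 1, 4, 4, 4, 1, 82, …] (period length 6).
Convergents:
  p_0/q_0 = 41/1
  p_1/q_1 = 42/1
  p_2/q_2 = 209/5
  p_3/q_3 = 878/21
  p_4/q_4 = 3721/89
  p_5/q_5 = 4599/110
q_4 = 89 ≤ 99 < 110 = q_5, so the answer is 3721/89.

3721/89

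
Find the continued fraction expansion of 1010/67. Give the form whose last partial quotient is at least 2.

1010 = 15·67 + 5
67 = 13·5 + 2
5 = 2·2 + 1
2 = 2·1 + 0  (stop)
So 1010/67 = [15; 13, 2, 2].

[15; 13, 2, 2]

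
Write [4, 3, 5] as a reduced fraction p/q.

69/16

Fold from the inside: start with 5/1.
  3 + 1/5 = 16/5
  4 + 5/16 = 69/16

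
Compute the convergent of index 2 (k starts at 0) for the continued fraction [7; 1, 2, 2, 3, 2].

Using pₖ = aₖpₖ₋₁ + pₖ₋₂, qₖ = aₖqₖ₋₁ + qₖ₋₂ (with p₋₁=1, p₋₂=0, q₋₁=0, q₋₂=1):
  k=0: a=7, p=7, q=1
  k=1: a=1, p=8, q=1
  k=2: a=2, p=23, q=3

23/3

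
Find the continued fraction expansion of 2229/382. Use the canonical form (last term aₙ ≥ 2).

2229 = 5*382 + 319
382 = 1*319 + 63
319 = 5*63 + 4
63 = 15*4 + 3
4 = 1*3 + 1
3 = 3*1 + 0  (stop)
So 2229/382 = [5; 1, 5, 15, 1, 3].

[5; 1, 5, 15, 1, 3]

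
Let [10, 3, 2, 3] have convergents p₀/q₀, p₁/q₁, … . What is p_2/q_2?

72/7

Using pₖ = aₖpₖ₋₁ + pₖ₋₂, qₖ = aₖqₖ₋₁ + qₖ₋₂ (with p₋₁=1, p₋₂=0, q₋₁=0, q₋₂=1):
  k=0: a=10, p=10, q=1
  k=1: a=3, p=31, q=3
  k=2: a=2, p=72, q=7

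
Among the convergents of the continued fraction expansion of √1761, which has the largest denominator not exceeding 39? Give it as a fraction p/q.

1175/28

√1761 = [41; 1, 26, 1, 82, …] (period length 4).
Convergents:
  p_0/q_0 = 41/1
  p_1/q_1 = 42/1
  p_2/q_2 = 1133/27
  p_3/q_3 = 1175/28
  p_4/q_4 = 97483/2323
q_3 = 28 ≤ 39 < 2323 = q_4, so the answer is 1175/28.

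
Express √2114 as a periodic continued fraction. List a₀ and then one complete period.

[45; 1, 44, 1, 90]

a₀ = ⌊√2114⌋ = 45.
With m₀=0, d₀=1 and mₖ₊₁ = dₖaₖ − mₖ, dₖ₊₁ = (n − mₖ₊₁²)/dₖ, aₖ₊₁ = ⌊(a₀+mₖ₊₁)/dₖ₊₁⌋:
  k=1: m=45, d=89, a=1
  k=2: m=44, d=2, a=44
  k=3: m=44, d=89, a=1
  k=4: m=45, d=1, a=90
d=1 and a=2a₀=90 at k=4, so the next step gives (m, d) = (45, 89) again — its k=1 value — and the period has length 4.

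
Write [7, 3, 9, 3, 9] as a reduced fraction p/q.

Using pₖ = aₖpₖ₋₁ + pₖ₋₂ and qₖ = aₖqₖ₋₁ + qₖ₋₂:
  k=0: a=7, p=7, q=1
  k=1: a=3, p=22, q=3
  k=2: a=9, p=205, q=28
  k=3: a=3, p=637, q=87
  k=4: a=9, p=5938, q=811

5938/811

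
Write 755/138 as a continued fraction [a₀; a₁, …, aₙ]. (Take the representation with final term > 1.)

[5; 2, 8, 8]

755 = 5*138 + 65
138 = 2*65 + 8
65 = 8*8 + 1
8 = 8*1 + 0  (stop)
So 755/138 = [5; 2, 8, 8].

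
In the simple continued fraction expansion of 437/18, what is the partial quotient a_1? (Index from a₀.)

437 = 24·18 + 5   →  a_0 = 24
18 = 3·5 + 3   →  a_1 = 3

3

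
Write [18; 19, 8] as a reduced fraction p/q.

2762/153

Using pₖ = aₖpₖ₋₁ + pₖ₋₂ and qₖ = aₖqₖ₋₁ + qₖ₋₂:
  k=0: a=18, p=18, q=1
  k=1: a=19, p=343, q=19
  k=2: a=8, p=2762, q=153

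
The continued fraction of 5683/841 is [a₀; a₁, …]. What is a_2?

3

5683 = 6·841 + 637   →  a_0 = 6
841 = 1·637 + 204   →  a_1 = 1
637 = 3·204 + 25   →  a_2 = 3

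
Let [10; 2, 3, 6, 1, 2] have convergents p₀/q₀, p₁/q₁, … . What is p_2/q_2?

Using pₖ = aₖpₖ₋₁ + pₖ₋₂, qₖ = aₖqₖ₋₁ + qₖ₋₂ (with p₋₁=1, p₋₂=0, q₋₁=0, q₋₂=1):
  k=0: a=10, p=10, q=1
  k=1: a=2, p=21, q=2
  k=2: a=3, p=73, q=7

73/7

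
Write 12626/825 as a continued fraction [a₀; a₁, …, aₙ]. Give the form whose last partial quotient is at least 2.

[15; 3, 3, 2, 17, 2]

12626 = 15×825 + 251
825 = 3×251 + 72
251 = 3×72 + 35
72 = 2×35 + 2
35 = 17×2 + 1
2 = 2×1 + 0  (stop)
So 12626/825 = [15; 3, 3, 2, 17, 2].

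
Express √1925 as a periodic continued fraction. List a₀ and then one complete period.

a₀ = ⌊√1925⌋ = 43.
With m₀=0, d₀=1 and mₖ₊₁ = dₖaₖ − mₖ, dₖ₊₁ = (n − mₖ₊₁²)/dₖ, aₖ₊₁ = ⌊(a₀+mₖ₊₁)/dₖ₊₁⌋:
  k=1: m=43, d=76, a=1
  k=2: m=33, d=11, a=6
  k=3: m=33, d=76, a=1
  k=4: m=43, d=1, a=86
d=1 and a=2a₀=86 at k=4, so the next step gives (m, d) = (43, 76) again — its k=1 value — and the period has length 4.

[43; 1, 6, 1, 86]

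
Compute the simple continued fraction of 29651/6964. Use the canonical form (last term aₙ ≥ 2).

29651 = 4·6964 + 1795
6964 = 3·1795 + 1579
1795 = 1·1579 + 216
1579 = 7·216 + 67
216 = 3·67 + 15
67 = 4·15 + 7
15 = 2·7 + 1
7 = 7·1 + 0  (stop)
So 29651/6964 = [4; 3, 1, 7, 3, 4, 2, 7].

[4; 3, 1, 7, 3, 4, 2, 7]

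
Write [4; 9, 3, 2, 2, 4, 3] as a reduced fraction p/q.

9238/2249

Fold from the inside: start with 3/1.
  4 + 1/3 = 13/3
  2 + 3/13 = 29/13
  2 + 13/29 = 71/29
  3 + 29/71 = 242/71
  9 + 71/242 = 2249/242
  4 + 242/2249 = 9238/2249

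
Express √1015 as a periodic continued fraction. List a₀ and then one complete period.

[31; 1, 6, 10, 2, 10, 6, 1, 62]

a₀ = ⌊√1015⌋ = 31.
With m₀=0, d₀=1 and mₖ₊₁ = dₖaₖ − mₖ, dₖ₊₁ = (n − mₖ₊₁²)/dₖ, aₖ₊₁ = ⌊(a₀+mₖ₊₁)/dₖ₊₁⌋:
  k=1: m=31, d=54, a=1
  k=2: m=23, d=9, a=6
  k=3: m=31, d=6, a=10
  k=4: m=29, d=29, a=2
  k=5: m=29, d=6, a=10
  k=6: m=31, d=9, a=6
  k=7: m=23, d=54, a=1
  k=8: m=31, d=1, a=62
d=1 and a=2a₀=62 at k=8, so the next step gives (m, d) = (31, 54) again — its k=1 value — and the period has length 8.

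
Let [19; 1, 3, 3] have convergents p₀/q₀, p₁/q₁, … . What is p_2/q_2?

Using pₖ = aₖpₖ₋₁ + pₖ₋₂, qₖ = aₖqₖ₋₁ + qₖ₋₂ (with p₋₁=1, p₋₂=0, q₋₁=0, q₋₂=1):
  k=0: a=19, p=19, q=1
  k=1: a=1, p=20, q=1
  k=2: a=3, p=79, q=4

79/4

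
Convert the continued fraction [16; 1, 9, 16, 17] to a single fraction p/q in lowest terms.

Using pₖ = aₖpₖ₋₁ + pₖ₋₂ and qₖ = aₖqₖ₋₁ + qₖ₋₂:
  k=0: a=16, p=16, q=1
  k=1: a=1, p=17, q=1
  k=2: a=9, p=169, q=10
  k=3: a=16, p=2721, q=161
  k=4: a=17, p=46426, q=2747

46426/2747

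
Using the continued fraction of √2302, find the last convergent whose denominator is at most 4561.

218737/4559

√2302 = [47; 1, 46, 1, 94, …] (period length 4).
Convergents:
  p_0/q_0 = 47/1
  p_1/q_1 = 48/1
  p_2/q_2 = 2255/47
  p_3/q_3 = 2303/48
  p_4/q_4 = 218737/4559
  p_5/q_5 = 221040/4607
q_4 = 4559 ≤ 4561 < 4607 = q_5, so the answer is 218737/4559.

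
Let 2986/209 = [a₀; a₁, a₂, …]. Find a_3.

2986 = 14·209 + 60   →  a_0 = 14
209 = 3·60 + 29   →  a_1 = 3
60 = 2·29 + 2   →  a_2 = 2
29 = 14·2 + 1   →  a_3 = 14

14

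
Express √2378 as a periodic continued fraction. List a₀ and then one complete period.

[48; 1, 3, 3, 1, 96]

a₀ = ⌊√2378⌋ = 48.
With m₀=0, d₀=1 and mₖ₊₁ = dₖaₖ − mₖ, dₖ₊₁ = (n − mₖ₊₁²)/dₖ, aₖ₊₁ = ⌊(a₀+mₖ₊₁)/dₖ₊₁⌋:
  k=1: m=48, d=74, a=1
  k=2: m=26, d=23, a=3
  k=3: m=43, d=23, a=3
  k=4: m=26, d=74, a=1
  k=5: m=48, d=1, a=96
d=1 and a=2a₀=96 at k=5, so the next step gives (m, d) = (48, 74) again — its k=1 value — and the period has length 5.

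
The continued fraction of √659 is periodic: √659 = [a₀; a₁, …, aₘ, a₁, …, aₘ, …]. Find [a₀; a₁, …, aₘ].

a₀ = ⌊√659⌋ = 25.
With m₀=0, d₀=1 and mₖ₊₁ = dₖaₖ − mₖ, dₖ₊₁ = (n − mₖ₊₁²)/dₖ, aₖ₊₁ = ⌊(a₀+mₖ₊₁)/dₖ₊₁⌋:
  k=1: m=25, d=34, a=1
  k=2: m=9, d=17, a=2
  k=3: m=25, d=2, a=25
  k=4: m=25, d=17, a=2
  k=5: m=9, d=34, a=1
  k=6: m=25, d=1, a=50
d=1 and a=2a₀=50 at k=6, so the next step gives (m, d) = (25, 34) again — its k=1 value — and the period has length 6.

[25; 1, 2, 25, 2, 1, 50]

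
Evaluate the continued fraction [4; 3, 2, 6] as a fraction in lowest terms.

193/45

Fold from the inside: start with 6/1.
  2 + 1/6 = 13/6
  3 + 6/13 = 45/13
  4 + 13/45 = 193/45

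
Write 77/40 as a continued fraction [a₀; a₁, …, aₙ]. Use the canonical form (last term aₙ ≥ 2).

77 = 1×40 + 37
40 = 1×37 + 3
37 = 12×3 + 1
3 = 3×1 + 0  (stop)
So 77/40 = [1; 1, 12, 3].

[1; 1, 12, 3]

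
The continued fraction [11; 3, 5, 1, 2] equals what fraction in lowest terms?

Fold from the inside: start with 2/1.
  1 + 1/2 = 3/2
  5 + 2/3 = 17/3
  3 + 3/17 = 54/17
  11 + 17/54 = 611/54

611/54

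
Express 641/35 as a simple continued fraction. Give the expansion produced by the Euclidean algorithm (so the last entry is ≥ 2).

641 = 18·35 + 11
35 = 3·11 + 2
11 = 5·2 + 1
2 = 2·1 + 0  (stop)
So 641/35 = [18; 3, 5, 2].

[18; 3, 5, 2]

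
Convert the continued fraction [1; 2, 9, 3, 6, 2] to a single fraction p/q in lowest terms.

1187/805

Fold from the inside: start with 2/1.
  6 + 1/2 = 13/2
  3 + 2/13 = 41/13
  9 + 13/41 = 382/41
  2 + 41/382 = 805/382
  1 + 382/805 = 1187/805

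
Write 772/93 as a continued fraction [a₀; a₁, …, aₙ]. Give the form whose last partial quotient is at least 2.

[8; 3, 3, 9]

772 = 8*93 + 28
93 = 3*28 + 9
28 = 3*9 + 1
9 = 9*1 + 0  (stop)
So 772/93 = [8; 3, 3, 9].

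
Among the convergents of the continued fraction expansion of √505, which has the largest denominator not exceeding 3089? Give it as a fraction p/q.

35978/1601

√505 = [22; 2, 8, 2, 44, …] (period length 4).
Convergents:
  p_0/q_0 = 22/1
  p_1/q_1 = 45/2
  p_2/q_2 = 382/17
  p_3/q_3 = 809/36
  p_4/q_4 = 35978/1601
  p_5/q_5 = 72765/3238
q_4 = 1601 ≤ 3089 < 3238 = q_5, so the answer is 35978/1601.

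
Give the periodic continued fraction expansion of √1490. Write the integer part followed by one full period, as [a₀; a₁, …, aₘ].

a₀ = ⌊√1490⌋ = 38.
With m₀=0, d₀=1 and mₖ₊₁ = dₖaₖ − mₖ, dₖ₊₁ = (n − mₖ₊₁²)/dₖ, aₖ₊₁ = ⌊(a₀+mₖ₊₁)/dₖ₊₁⌋:
  k=1: m=38, d=46, a=1
  k=2: m=8, d=31, a=1
  k=3: m=23, d=31, a=1
  k=4: m=8, d=46, a=1
  k=5: m=38, d=1, a=76
d=1 and a=2a₀=76 at k=5, so the next step gives (m, d) = (38, 46) again — its k=1 value — and the period has length 5.

[38; 1, 1, 1, 1, 76]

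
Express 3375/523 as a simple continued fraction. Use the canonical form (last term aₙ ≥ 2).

3375 = 6*523 + 237
523 = 2*237 + 49
237 = 4*49 + 41
49 = 1*41 + 8
41 = 5*8 + 1
8 = 8*1 + 0  (stop)
So 3375/523 = [6; 2, 4, 1, 5, 8].

[6; 2, 4, 1, 5, 8]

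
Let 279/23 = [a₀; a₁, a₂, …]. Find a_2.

1

279 = 12·23 + 3   →  a_0 = 12
23 = 7·3 + 2   →  a_1 = 7
3 = 1·2 + 1   →  a_2 = 1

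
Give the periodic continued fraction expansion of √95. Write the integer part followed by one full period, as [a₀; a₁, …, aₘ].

a₀ = ⌊√95⌋ = 9.
With m₀=0, d₀=1 and mₖ₊₁ = dₖaₖ − mₖ, dₖ₊₁ = (n − mₖ₊₁²)/dₖ, aₖ₊₁ = ⌊(a₀+mₖ₊₁)/dₖ₊₁⌋:
  k=1: m=9, d=14, a=1
  k=2: m=5, d=5, a=2
  k=3: m=5, d=14, a=1
  k=4: m=9, d=1, a=18
d=1 and a=2a₀=18 at k=4, so the next step gives (m, d) = (9, 14) again — its k=1 value — and the period has length 4.

[9; 1, 2, 1, 18]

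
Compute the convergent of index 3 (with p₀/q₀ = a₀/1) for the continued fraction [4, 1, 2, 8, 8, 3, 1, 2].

Using pₖ = aₖpₖ₋₁ + pₖ₋₂, qₖ = aₖqₖ₋₁ + qₖ₋₂ (with p₋₁=1, p₋₂=0, q₋₁=0, q₋₂=1):
  k=0: a=4, p=4, q=1
  k=1: a=1, p=5, q=1
  k=2: a=2, p=14, q=3
  k=3: a=8, p=117, q=25

117/25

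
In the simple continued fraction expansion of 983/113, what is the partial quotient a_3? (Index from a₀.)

983 = 8·113 + 79   →  a_0 = 8
113 = 1·79 + 34   →  a_1 = 1
79 = 2·34 + 11   →  a_2 = 2
34 = 3·11 + 1   →  a_3 = 3

3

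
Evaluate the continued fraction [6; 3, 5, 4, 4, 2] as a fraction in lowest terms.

4009/635

Fold from the inside: start with 2/1.
  4 + 1/2 = 9/2
  4 + 2/9 = 38/9
  5 + 9/38 = 199/38
  3 + 38/199 = 635/199
  6 + 199/635 = 4009/635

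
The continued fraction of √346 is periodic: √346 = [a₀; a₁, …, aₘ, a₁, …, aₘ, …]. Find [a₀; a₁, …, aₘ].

a₀ = ⌊√346⌋ = 18.
With m₀=0, d₀=1 and mₖ₊₁ = dₖaₖ − mₖ, dₖ₊₁ = (n − mₖ₊₁²)/dₖ, aₖ₊₁ = ⌊(a₀+mₖ₊₁)/dₖ₊₁⌋:
  k=1: m=18, d=22, a=1
  k=2: m=4, d=15, a=1
  k=3: m=11, d=15, a=1
  k=4: m=4, d=22, a=1
  k=5: m=18, d=1, a=36
d=1 and a=2a₀=36 at k=5, so the next step gives (m, d) = (18, 22) again — its k=1 value — and the period has length 5.

[18; 1, 1, 1, 1, 36]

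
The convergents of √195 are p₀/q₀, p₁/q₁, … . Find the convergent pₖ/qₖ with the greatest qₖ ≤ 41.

391/28

√195 = [13; 1, 26, …] (period length 2).
Convergents:
  p_0/q_0 = 13/1
  p_1/q_1 = 14/1
  p_2/q_2 = 377/27
  p_3/q_3 = 391/28
  p_4/q_4 = 10543/755
q_3 = 28 ≤ 41 < 755 = q_4, so the answer is 391/28.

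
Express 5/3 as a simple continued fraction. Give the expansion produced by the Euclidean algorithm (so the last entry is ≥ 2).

5 = 1×3 + 2
3 = 1×2 + 1
2 = 2×1 + 0  (stop)
So 5/3 = [1; 1, 2].

[1; 1, 2]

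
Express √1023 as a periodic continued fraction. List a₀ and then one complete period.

a₀ = ⌊√1023⌋ = 31.

[31; 1, 62]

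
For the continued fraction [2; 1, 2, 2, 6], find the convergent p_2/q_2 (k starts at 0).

8/3

Using pₖ = aₖpₖ₋₁ + pₖ₋₂, qₖ = aₖqₖ₋₁ + qₖ₋₂ (with p₋₁=1, p₋₂=0, q₋₁=0, q₋₂=1):
  k=0: a=2, p=2, q=1
  k=1: a=1, p=3, q=1
  k=2: a=2, p=8, q=3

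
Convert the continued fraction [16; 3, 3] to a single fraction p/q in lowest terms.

163/10

Using pₖ = aₖpₖ₋₁ + pₖ₋₂ and qₖ = aₖqₖ₋₁ + qₖ₋₂:
  k=0: a=16, p=16, q=1
  k=1: a=3, p=49, q=3
  k=2: a=3, p=163, q=10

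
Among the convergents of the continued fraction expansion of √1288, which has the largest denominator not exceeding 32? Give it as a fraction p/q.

323/9

√1288 = [35; 1, 7, 1, 70, …] (period length 4).
Convergents:
  p_0/q_0 = 35/1
  p_1/q_1 = 36/1
  p_2/q_2 = 287/8
  p_3/q_3 = 323/9
  p_4/q_4 = 22897/638
q_3 = 9 ≤ 32 < 638 = q_4, so the answer is 323/9.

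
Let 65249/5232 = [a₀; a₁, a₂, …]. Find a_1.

65249 = 12·5232 + 2465   →  a_0 = 12
5232 = 2·2465 + 302   →  a_1 = 2

2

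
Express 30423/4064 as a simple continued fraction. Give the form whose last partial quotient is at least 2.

[7; 2, 17, 3, 12, 3]

30423 = 7*4064 + 1975
4064 = 2*1975 + 114
1975 = 17*114 + 37
114 = 3*37 + 3
37 = 12*3 + 1
3 = 3*1 + 0  (stop)
So 30423/4064 = [7; 2, 17, 3, 12, 3].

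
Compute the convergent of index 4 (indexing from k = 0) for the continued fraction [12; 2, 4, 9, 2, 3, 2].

Using pₖ = aₖpₖ₋₁ + pₖ₋₂, qₖ = aₖqₖ₋₁ + qₖ₋₂ (with p₋₁=1, p₋₂=0, q₋₁=0, q₋₂=1):
  k=0: a=12, p=12, q=1
  k=1: a=2, p=25, q=2
  k=2: a=4, p=112, q=9
  k=3: a=9, p=1033, q=83
  k=4: a=2, p=2178, q=175

2178/175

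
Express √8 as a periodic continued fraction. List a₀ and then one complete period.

a₀ = ⌊√8⌋ = 2.
With m₀=0, d₀=1 and mₖ₊₁ = dₖaₖ − mₖ, dₖ₊₁ = (n − mₖ₊₁²)/dₖ, aₖ₊₁ = ⌊(a₀+mₖ₊₁)/dₖ₊₁⌋:
  k=1: m=2, d=4, a=1
  k=2: m=2, d=1, a=4
d=1 and a=2a₀=4 at k=2, so the next step gives (m, d) = (2, 4) again — its k=1 value — and the period has length 2.

[2; 1, 4]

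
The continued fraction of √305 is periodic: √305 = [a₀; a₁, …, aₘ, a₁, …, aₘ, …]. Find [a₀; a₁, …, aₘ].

a₀ = ⌊√305⌋ = 17.
With m₀=0, d₀=1 and mₖ₊₁ = dₖaₖ − mₖ, dₖ₊₁ = (n − mₖ₊₁²)/dₖ, aₖ₊₁ = ⌊(a₀+mₖ₊₁)/dₖ₊₁⌋:
  k=1: m=17, d=16, a=2
  k=2: m=15, d=5, a=6
  k=3: m=15, d=16, a=2
  k=4: m=17, d=1, a=34
d=1 and a=2a₀=34 at k=4, so the next step gives (m, d) = (17, 16) again — its k=1 value — and the period has length 4.

[17; 2, 6, 2, 34]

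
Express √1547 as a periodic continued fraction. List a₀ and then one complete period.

[39; 3, 78]

a₀ = ⌊√1547⌋ = 39.
With m₀=0, d₀=1 and mₖ₊₁ = dₖaₖ − mₖ, dₖ₊₁ = (n − mₖ₊₁²)/dₖ, aₖ₊₁ = ⌊(a₀+mₖ₊₁)/dₖ₊₁⌋:
  k=1: m=39, d=26, a=3
  k=2: m=39, d=1, a=78
d=1 and a=2a₀=78 at k=2, so the next step gives (m, d) = (39, 26) again — its k=1 value — and the period has length 2.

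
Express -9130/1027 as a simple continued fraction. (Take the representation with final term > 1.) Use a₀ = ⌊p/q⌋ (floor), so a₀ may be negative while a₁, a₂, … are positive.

[-9; 9, 11, 3, 3]

-9130 = -9×1027 + 113
1027 = 9×113 + 10
113 = 11×10 + 3
10 = 3×3 + 1
3 = 3×1 + 0  (stop)
So -9130/1027 = [-9; 9, 11, 3, 3].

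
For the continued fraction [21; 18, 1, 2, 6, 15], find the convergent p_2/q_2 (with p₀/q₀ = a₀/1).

Using pₖ = aₖpₖ₋₁ + pₖ₋₂, qₖ = aₖqₖ₋₁ + qₖ₋₂ (with p₋₁=1, p₋₂=0, q₋₁=0, q₋₂=1):
  k=0: a=21, p=21, q=1
  k=1: a=18, p=379, q=18
  k=2: a=1, p=400, q=19

400/19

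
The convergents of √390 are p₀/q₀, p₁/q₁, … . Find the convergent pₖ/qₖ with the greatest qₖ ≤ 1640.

√390 = [19; 1, 2, 1, 38, …] (period length 4).
Convergents:
  p_0/q_0 = 19/1
  p_1/q_1 = 20/1
  p_2/q_2 = 59/3
  p_3/q_3 = 79/4
  p_4/q_4 = 3061/155
  p_5/q_5 = 3140/159
  p_6/q_6 = 9341/473
  p_7/q_7 = 12481/632
  p_8/q_8 = 483619/24489
q_7 = 632 ≤ 1640 < 24489 = q_8, so the answer is 12481/632.

12481/632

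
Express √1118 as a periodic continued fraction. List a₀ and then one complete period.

a₀ = ⌊√1118⌋ = 33.
With m₀=0, d₀=1 and mₖ₊₁ = dₖaₖ − mₖ, dₖ₊₁ = (n − mₖ₊₁²)/dₖ, aₖ₊₁ = ⌊(a₀+mₖ₊₁)/dₖ₊₁⌋:
  k=1: m=33, d=29, a=2
  k=2: m=25, d=17, a=3
  k=3: m=26, d=26, a=2
  k=4: m=26, d=17, a=3
  k=5: m=25, d=29, a=2
  k=6: m=33, d=1, a=66
d=1 and a=2a₀=66 at k=6, so the next step gives (m, d) = (33, 29) again — its k=1 value — and the period has length 6.

[33; 2, 3, 2, 3, 2, 66]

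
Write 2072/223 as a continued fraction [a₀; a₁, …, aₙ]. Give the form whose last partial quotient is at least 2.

[9; 3, 2, 3, 9]

2072 = 9×223 + 65
223 = 3×65 + 28
65 = 2×28 + 9
28 = 3×9 + 1
9 = 9×1 + 0  (stop)
So 2072/223 = [9; 3, 2, 3, 9].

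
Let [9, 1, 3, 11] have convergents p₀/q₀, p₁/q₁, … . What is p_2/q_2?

Using pₖ = aₖpₖ₋₁ + pₖ₋₂, qₖ = aₖqₖ₋₁ + qₖ₋₂ (with p₋₁=1, p₋₂=0, q₋₁=0, q₋₂=1):
  k=0: a=9, p=9, q=1
  k=1: a=1, p=10, q=1
  k=2: a=3, p=39, q=4

39/4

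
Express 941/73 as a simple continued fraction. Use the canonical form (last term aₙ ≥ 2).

941 = 12×73 + 65
73 = 1×65 + 8
65 = 8×8 + 1
8 = 8×1 + 0  (stop)
So 941/73 = [12; 1, 8, 8].

[12; 1, 8, 8]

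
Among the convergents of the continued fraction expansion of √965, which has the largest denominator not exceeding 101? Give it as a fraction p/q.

√965 = [31; 15, 1, 1, 15, 62, …] (period length 5).
Convergents:
  p_0/q_0 = 31/1
  p_1/q_1 = 466/15
  p_2/q_2 = 497/16
  p_3/q_3 = 963/31
  p_4/q_4 = 14942/481
q_3 = 31 ≤ 101 < 481 = q_4, so the answer is 963/31.

963/31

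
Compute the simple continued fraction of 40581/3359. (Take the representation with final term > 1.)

[12; 12, 3, 3, 2, 5, 2]

40581 = 12*3359 + 273
3359 = 12*273 + 83
273 = 3*83 + 24
83 = 3*24 + 11
24 = 2*11 + 2
11 = 5*2 + 1
2 = 2*1 + 0  (stop)
So 40581/3359 = [12; 12, 3, 3, 2, 5, 2].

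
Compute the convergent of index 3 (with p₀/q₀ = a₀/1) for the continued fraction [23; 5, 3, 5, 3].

Using pₖ = aₖpₖ₋₁ + pₖ₋₂, qₖ = aₖqₖ₋₁ + qₖ₋₂ (with p₋₁=1, p₋₂=0, q₋₁=0, q₋₂=1):
  k=0: a=23, p=23, q=1
  k=1: a=5, p=116, q=5
  k=2: a=3, p=371, q=16
  k=3: a=5, p=1971, q=85

1971/85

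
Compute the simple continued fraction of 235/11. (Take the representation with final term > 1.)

[21; 2, 1, 3]

235 = 21·11 + 4
11 = 2·4 + 3
4 = 1·3 + 1
3 = 3·1 + 0  (stop)
So 235/11 = [21; 2, 1, 3].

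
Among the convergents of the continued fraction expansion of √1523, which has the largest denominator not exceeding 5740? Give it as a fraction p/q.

118755/3043

√1523 = [39; 39, 78, …] (period length 2).
Convergents:
  p_0/q_0 = 39/1
  p_1/q_1 = 1522/39
  p_2/q_2 = 118755/3043
  p_3/q_3 = 4632967/118716
q_2 = 3043 ≤ 5740 < 118716 = q_3, so the answer is 118755/3043.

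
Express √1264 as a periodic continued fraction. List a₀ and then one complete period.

a₀ = ⌊√1264⌋ = 35.
With m₀=0, d₀=1 and mₖ₊₁ = dₖaₖ − mₖ, dₖ₊₁ = (n − mₖ₊₁²)/dₖ, aₖ₊₁ = ⌊(a₀+mₖ₊₁)/dₖ₊₁⌋:
  k=1: m=35, d=39, a=1
  k=2: m=4, d=32, a=1
  k=3: m=28, d=15, a=4
  k=4: m=32, d=16, a=4
  k=5: m=32, d=15, a=4
  k=6: m=28, d=32, a=1
  k=7: m=4, d=39, a=1
  k=8: m=35, d=1, a=70
d=1 and a=2a₀=70 at k=8, so the next step gives (m, d) = (35, 39) again — its k=1 value — and the period has length 8.

[35; 1, 1, 4, 4, 4, 1, 1, 70]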